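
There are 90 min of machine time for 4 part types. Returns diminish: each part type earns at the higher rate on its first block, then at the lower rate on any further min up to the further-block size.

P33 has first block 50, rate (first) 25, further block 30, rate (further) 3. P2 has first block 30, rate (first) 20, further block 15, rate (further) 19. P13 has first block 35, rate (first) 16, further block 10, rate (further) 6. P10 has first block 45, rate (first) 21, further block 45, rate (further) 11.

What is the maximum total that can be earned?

2090

Rank every tier by rate: P33/tier1 25 > P10/tier1 21 > P2/tier1 20 > P2/tier2 19 > P13/tier1 16 > P10/tier2 11 > P13/tier2 6 > P33/tier2 3.
P33 tier1 at 25: fill all 50 — 40 left.
P10/tier1: +40 of 45 at 21; pool empty.
Total = 25×50 + 21×40 = 2090.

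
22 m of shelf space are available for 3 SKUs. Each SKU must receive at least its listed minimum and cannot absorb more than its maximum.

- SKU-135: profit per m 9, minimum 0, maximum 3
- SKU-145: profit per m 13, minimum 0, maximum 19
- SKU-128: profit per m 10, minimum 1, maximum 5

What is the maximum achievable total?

Meeting every minimum uses 0+0+1 = 1 m, leaving 21.
Order the SKUs by profit per m: SKU-145 13 > SKU-128 10 > SKU-135 9.
Give SKU-145 19 more to hit its cap of 19 — 2 left.
SKU-128: +2 (room for 4) → 3. Pool exhausted.
Total = 13×19 + 10×3 = 277.

277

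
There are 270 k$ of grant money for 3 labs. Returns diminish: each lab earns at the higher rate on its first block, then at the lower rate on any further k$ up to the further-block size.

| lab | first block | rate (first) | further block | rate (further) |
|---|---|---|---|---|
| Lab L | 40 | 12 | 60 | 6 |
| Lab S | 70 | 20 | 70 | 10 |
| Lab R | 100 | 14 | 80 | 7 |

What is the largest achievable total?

3880

Rank every tier by rate: Lab S/tier1 20 > Lab R/tier1 14 > Lab L/tier1 12 > Lab S/tier2 10 > Lab R/tier2 7 > Lab L/tier2 6.
Lab S/tier1 (20): +70 ; 200 left.
Lab R tier1 at 14: fill all 100 ; 100 left.
Lab L/tier1 (12): +40 ; 60 left.
60 remain; put them into Lab S tier2 at 10.
Total = 20×70 + 14×100 + 12×40 + 10×60 = 3880.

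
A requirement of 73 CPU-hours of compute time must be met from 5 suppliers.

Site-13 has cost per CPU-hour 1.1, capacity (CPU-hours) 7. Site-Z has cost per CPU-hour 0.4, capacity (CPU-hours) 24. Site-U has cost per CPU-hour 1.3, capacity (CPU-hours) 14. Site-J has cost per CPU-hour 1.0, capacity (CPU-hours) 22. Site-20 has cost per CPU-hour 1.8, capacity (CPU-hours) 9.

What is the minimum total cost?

68.3

Fill from the cheapest supplier first.
Site-Z (0.4): use full 24 ; 49 CPU-hours to go.
Site-J at 1.0: take all 22 CPU-hours ; 27 still needed.
Take 7 from Site-13 at 1.1 ; need 20 more.
Site-U at 1.3: take all 14 CPU-hours ; 6 still needed.
Site-20 at 1.8: take 6 of its 9 ; requirement met.
Cost = 24×0.4 + 22×1.0 + 7×1.1 + 14×1.3 + 6×1.8 = 68.3.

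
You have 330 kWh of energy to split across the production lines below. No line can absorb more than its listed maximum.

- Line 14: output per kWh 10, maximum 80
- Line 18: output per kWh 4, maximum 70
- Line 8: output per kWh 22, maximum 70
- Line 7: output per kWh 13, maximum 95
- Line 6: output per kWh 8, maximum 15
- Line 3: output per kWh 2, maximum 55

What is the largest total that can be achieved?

3975

Highest output per kWh first: Line 8 22 > Line 7 13 > Line 14 10 > Line 6 8 > Line 18 4 > Line 3 2.
Give Line 8 70 to hit its cap of 70 ; 260 left.
Line 7: +95 to 95 (cap) ; 165 left.
Line 14 takes 80 to reach its cap of 80 ; 85 left.
Give Line 6 15 to hit its cap of 15 ; 70 left.
Line 18 takes 70 to reach its cap of 70 ; 0 left.
Total = 10×80 + 4×70 + 22×70 + 13×95 + 8×15 = 3975.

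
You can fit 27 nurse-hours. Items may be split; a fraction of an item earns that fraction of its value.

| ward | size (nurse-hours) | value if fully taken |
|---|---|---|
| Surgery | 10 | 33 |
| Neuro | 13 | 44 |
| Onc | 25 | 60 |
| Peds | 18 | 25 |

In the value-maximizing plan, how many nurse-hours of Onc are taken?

Sort by value density: Neuro 44/13≈3.38, Surgery 33/10≈3.3, Onc 60/25≈2.4, Peds 25/18≈1.39.
Take all of Neuro (13 nurse-hours, value 44) ; 14 nurse-hours left.
Take all of Surgery (10 nurse-hours, value 33) ; 4 nurse-hours left.
4 nurse-hours left: a 4/25 share of Onc gives 60×4/25 = 9.6.

4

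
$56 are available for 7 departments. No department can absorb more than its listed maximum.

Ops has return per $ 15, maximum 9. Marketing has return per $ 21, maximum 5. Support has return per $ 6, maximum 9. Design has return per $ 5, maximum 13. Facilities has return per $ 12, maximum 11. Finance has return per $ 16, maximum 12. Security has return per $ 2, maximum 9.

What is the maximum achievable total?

Order the departments by return per $: Marketing 21 > Finance 16 > Ops 15 > Facilities 12 > Support 6 > Design 5 > Security 2.
Marketing takes 5 to reach its cap of 5 — 51 left.
Give Finance 12 to hit its cap of 12 — 39 left.
Ops: +9 to 9 (cap) — 30 left.
Give Facilities 11 to hit its cap of 11 — 19 left.
Give Support 9 to hit its cap of 9 — 10 left.
Only 10 left; Design takes them to reach 10.
Total = 15×9 + 21×5 + 6×9 + 5×10 + 12×11 + 16×12 = 668.

668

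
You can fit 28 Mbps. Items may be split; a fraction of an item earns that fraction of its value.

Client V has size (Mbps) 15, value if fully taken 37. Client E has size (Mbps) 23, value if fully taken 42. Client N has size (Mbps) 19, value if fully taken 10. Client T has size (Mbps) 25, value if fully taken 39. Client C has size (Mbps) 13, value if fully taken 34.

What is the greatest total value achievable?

71

Sort by value density: Client C 34/13≈2.62, Client V 37/15≈2.47, Client E 42/23≈1.83, Client T 39/25≈1.56, Client N 10/19≈0.526.
Take all of Client C (13 Mbps, value 34) — 15 Mbps left.
Take all of Client V (15 Mbps, value 37) — 0 Mbps left.
Total value = 71.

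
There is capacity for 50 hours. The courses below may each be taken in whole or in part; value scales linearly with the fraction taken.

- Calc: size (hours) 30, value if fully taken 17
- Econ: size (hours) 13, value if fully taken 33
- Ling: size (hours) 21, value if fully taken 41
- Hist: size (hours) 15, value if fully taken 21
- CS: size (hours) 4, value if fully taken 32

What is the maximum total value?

Rank by value-to-size ratio: CS 32/4≈8, Econ 33/13≈2.54, Ling 41/21≈1.95, Hist 21/15≈1.4, Calc 17/30≈0.567.
All 4 hours of CS fit (value 32) → 46 remain.
Take all of Econ (13 hours, value 33) → 33 hours left.
All 21 hours of Ling fit (value 41) → 12 remain.
Fill the last 12 hours with part of Hist: 12/15 of it earns 16.8.
Total value = 122.8.

122.8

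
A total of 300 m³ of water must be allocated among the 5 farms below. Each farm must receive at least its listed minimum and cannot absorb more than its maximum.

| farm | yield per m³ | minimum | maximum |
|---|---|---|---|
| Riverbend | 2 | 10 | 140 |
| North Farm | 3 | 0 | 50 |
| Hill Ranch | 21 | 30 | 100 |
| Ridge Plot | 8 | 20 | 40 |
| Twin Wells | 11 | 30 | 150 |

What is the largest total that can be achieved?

4090

Meeting every minimum uses 10+0+30+20+30 = 90 m³, leaving 210.
Order the farms by yield per m³: Hill Ranch 21 > Twin Wells 11 > Ridge Plot 8 > North Farm 3 > Riverbend 2.
Hill Ranch takes 70 more to reach its cap of 100 — 140 left.
Give Twin Wells 120 more to hit its cap of 150 — 20 left.
Ridge Plot takes 20 more to reach its cap of 40 — 0 left.
Total = 2×10 + 21×100 + 8×40 + 11×150 = 4090.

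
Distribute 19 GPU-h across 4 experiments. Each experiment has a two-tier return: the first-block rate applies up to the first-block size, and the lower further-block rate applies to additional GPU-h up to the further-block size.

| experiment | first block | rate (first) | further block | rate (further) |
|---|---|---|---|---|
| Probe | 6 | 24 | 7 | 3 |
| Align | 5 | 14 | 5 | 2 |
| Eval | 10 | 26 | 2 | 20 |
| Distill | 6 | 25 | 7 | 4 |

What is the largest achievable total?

482

Order all 8 blocks by rate: Eval/tier1 26 > Distill/tier1 25 > Probe/tier1 24 > Eval/tier2 20 > Align/tier1 14 > Distill/tier2 4 > Probe/tier2 3 > Align/tier2 2.
Fill Eval tier1 block (10 at 26) — 9 left.
Distill tier1 at 25: fill all 6 — 3 left.
Probe/tier1: +3 of 6 at 24; pool empty.
Total = 26×10 + 25×6 + 24×3 = 482.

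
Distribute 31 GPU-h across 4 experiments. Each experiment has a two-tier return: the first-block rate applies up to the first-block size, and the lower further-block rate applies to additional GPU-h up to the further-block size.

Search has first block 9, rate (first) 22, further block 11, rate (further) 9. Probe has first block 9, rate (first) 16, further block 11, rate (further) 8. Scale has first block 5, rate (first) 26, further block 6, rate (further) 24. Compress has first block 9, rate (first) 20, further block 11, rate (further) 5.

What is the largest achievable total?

684

Rank every tier by rate: Scale/first 26 > Scale/second 24 > Search/first 22 > Compress/first 20 > Probe/first 16 > Search/second 9 > Probe/second 8 > Compress/second 5.
Scale/first (26): +5 ; 26 left.
Scale second at 24: fill all 6 ; 20 left.
Search/first (22): +9 ; 11 left.
Fill Compress first block (9 at 20) ; 2 left.
Probe/first: +2 of 9 at 16; pool empty.
Total = 26×5 + 24×6 + 22×9 + 20×9 + 16×2 = 684.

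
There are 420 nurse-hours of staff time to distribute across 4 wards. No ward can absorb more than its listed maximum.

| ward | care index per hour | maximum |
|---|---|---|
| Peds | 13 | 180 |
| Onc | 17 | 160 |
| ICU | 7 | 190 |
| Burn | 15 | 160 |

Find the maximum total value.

6420

Highest care index per hour first: Onc 17 > Burn 15 > Peds 13 > ICU 7.
Give Onc 160 to hit its cap of 160 → 260 left.
Burn: +160 to 160 (cap) → 100 left.
Only 100 left; Peds takes them to reach 100.
Total = 13×100 + 17×160 + 15×160 = 6420.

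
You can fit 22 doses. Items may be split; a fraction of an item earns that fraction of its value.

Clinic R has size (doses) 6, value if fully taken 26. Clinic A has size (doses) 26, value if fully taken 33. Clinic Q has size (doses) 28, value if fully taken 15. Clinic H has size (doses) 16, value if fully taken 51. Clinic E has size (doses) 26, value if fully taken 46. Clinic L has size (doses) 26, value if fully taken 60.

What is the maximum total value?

77

Rank by value-to-size ratio: Clinic R 26/6≈4.33, Clinic H 51/16≈3.19, Clinic L 60/26≈2.31, Clinic E 46/26≈1.77, Clinic A 33/26≈1.27, Clinic Q 15/28≈0.536.
Take all of Clinic R (6 doses, value 26) — 16 doses left.
Clinic H: take in full, 16 doses for value 51 — 0 left.
Total value = 77.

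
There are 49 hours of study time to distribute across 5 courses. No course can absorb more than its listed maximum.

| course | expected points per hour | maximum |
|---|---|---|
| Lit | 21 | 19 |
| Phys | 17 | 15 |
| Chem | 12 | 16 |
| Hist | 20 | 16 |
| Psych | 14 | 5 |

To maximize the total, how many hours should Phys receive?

14

Rank by expected points per hour: Lit 21 > Hist 20 > Phys 17 > Psych 14 > Chem 12.
Lit: +19 to 19 (cap) → 30 left.
Give Hist 16 to hit its cap of 16 → 14 left.
Only 14 left; Phys takes them to reach 14.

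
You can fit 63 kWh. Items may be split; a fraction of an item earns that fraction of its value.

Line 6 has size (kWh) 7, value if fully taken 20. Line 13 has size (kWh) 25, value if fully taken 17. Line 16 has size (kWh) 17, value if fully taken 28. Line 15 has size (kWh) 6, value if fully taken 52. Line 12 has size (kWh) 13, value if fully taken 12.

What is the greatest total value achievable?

125.6

Rank by value-to-size ratio: Line 15 52/6≈8.67, Line 6 20/7≈2.86, Line 16 28/17≈1.65, Line 12 12/13≈0.923, Line 13 17/25≈0.68.
Line 15: take in full, 6 kWh for value 52 ; 57 left.
Take all of Line 6 (7 kWh, value 20) ; 50 kWh left.
All 17 kWh of Line 16 fit (value 28) ; 33 remain.
Line 12: take in full, 13 kWh for value 12 ; 20 left.
Only 20 kWh remain; take 20/25 of Line 13 for value 17×20/25 = 13.6.
Total value = 125.6.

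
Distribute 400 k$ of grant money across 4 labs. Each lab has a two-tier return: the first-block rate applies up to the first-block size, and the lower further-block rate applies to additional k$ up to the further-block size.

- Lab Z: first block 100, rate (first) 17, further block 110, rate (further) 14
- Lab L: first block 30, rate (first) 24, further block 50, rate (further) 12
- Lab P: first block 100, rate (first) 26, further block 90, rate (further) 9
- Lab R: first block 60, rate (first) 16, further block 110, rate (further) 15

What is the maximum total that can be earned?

7630

Order all 8 blocks by rate: Lab P/first 26 > Lab L/first 24 > Lab Z/first 17 > Lab R/first 16 > Lab R/second 15 > Lab Z/second 14 > Lab L/second 12 > Lab P/second 9.
Fill Lab P first block (100 at 26) — 300 left.
Lab L first at 24: fill all 30 — 270 left.
Fill Lab Z first block (100 at 17) — 170 left.
Lab R/first (16): +60 — 110 left.
Lab R/second (15): +110 — 0 left.
Total = 26×100 + 24×30 + 17×100 + 16×60 + 15×110 = 7630.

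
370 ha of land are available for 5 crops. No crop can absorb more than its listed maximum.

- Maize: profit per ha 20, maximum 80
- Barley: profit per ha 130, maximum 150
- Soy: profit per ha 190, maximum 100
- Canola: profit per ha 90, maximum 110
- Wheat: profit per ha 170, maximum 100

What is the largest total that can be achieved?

Order the crops by profit per ha: Soy 190 > Wheat 170 > Barley 130 > Canola 90 > Maize 20.
Soy: +100 to 100 (cap) — 270 left.
Wheat takes 100 to reach its cap of 100 — 170 left.
Barley: +150 to 150 (cap) — 20 left.
Canola has room for 110 but only 20 remain, so it gets 20.
Total = 130×150 + 190×100 + 90×20 + 170×100 = 57300.

57300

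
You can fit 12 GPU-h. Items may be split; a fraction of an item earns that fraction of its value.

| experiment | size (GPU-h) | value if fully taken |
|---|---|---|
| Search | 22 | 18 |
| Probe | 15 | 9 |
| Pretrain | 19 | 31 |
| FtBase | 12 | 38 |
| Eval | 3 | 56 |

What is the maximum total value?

84.5

Rank by value-to-size ratio: Eval 56/3≈18.7, FtBase 38/12≈3.17, Pretrain 31/19≈1.63, Search 18/22≈0.818, Probe 9/15≈0.6.
All 3 GPU-h of Eval fit (value 56) — 9 remain.
9 GPU-h left: a 9/12 share of FtBase gives 38×9/12 = 28.5.
Total value = 84.5.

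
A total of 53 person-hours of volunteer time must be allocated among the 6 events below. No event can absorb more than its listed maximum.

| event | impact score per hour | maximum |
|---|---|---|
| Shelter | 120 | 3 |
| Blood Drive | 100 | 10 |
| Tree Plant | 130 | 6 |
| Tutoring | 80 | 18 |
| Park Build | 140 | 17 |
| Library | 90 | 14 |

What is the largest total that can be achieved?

Highest impact score per hour first: Park Build 140 > Tree Plant 130 > Shelter 120 > Blood Drive 100 > Library 90 > Tutoring 80.
Give Park Build 17 to hit its cap of 17 ; 36 left.
Tree Plant takes 6 to reach its cap of 6 ; 30 left.
Shelter: +3 to 3 (cap) ; 27 left.
Blood Drive takes 10 to reach its cap of 10 ; 17 left.
Library takes 14 to reach its cap of 14 ; 3 left.
Only 3 left; Tutoring takes them to reach 3.
Total = 120×3 + 100×10 + 130×6 + 80×3 + 140×17 + 90×14 = 6020.

6020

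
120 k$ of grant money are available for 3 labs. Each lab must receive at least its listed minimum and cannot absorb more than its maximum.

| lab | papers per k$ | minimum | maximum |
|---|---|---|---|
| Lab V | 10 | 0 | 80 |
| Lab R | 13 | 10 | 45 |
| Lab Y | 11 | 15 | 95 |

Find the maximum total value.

Meeting every minimum uses 0+10+15 = 25 k$, leaving 95.
Order the labs by papers per k$: Lab R 13 > Lab Y 11 > Lab V 10.
Give Lab R 35 more to hit its cap of 45 — 60 left.
Lab Y: +60 (room for 80) → 75. Pool exhausted.
Total = 13×45 + 11×75 = 1410.

1410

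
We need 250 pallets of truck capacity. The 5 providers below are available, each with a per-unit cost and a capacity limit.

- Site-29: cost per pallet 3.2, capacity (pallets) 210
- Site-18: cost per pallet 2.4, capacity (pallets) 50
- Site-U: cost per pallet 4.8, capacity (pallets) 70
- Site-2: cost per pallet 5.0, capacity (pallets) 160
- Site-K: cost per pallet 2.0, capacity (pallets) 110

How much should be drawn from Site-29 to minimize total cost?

90

Fill from the cheapest provider first.
Site-K (2.0): use full 110 ; 140 pallets to go.
Take 50 from Site-18 at 2.4 ; need 90 more.
Take 90 from Site-29 at 3.2 to finish.
Site-U, Site-2: unused.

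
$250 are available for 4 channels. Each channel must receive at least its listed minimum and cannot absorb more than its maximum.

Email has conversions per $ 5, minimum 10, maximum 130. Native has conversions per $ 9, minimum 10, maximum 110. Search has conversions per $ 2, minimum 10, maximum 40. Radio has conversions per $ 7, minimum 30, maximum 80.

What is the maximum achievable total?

Meeting every minimum uses 10+10+10+30 = 60 $, leaving 190.
Highest conversions per $ first: Native 9 > Radio 7 > Email 5 > Search 2.
Native: +100 to 110 (cap) — 90 left.
Radio takes 50 more to reach its cap of 80 — 40 left.
Email: +40 (room for 120) → 50. Pool exhausted.
Total = 5×50 + 9×110 + 2×10 + 7×80 = 1820.

1820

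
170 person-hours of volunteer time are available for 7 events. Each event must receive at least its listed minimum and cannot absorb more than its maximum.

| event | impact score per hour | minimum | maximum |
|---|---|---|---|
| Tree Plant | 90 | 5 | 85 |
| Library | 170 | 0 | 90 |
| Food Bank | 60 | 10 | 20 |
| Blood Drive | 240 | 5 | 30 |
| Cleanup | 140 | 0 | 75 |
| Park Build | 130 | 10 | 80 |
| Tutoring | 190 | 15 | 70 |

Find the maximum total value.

30500

Meeting every minimum uses 5+0+10+5+0+10+15 = 45 person-hours, leaving 125.
Order the events by impact score per hour: Blood Drive 240 > Tutoring 190 > Library 170 > Cleanup 140 > Park Build 130 > Tree Plant 90 > Food Bank 60.
Give Blood Drive 25 more to hit its cap of 30 — 100 left.
Tutoring: +55 to 70 (cap) — 45 left.
Library has room for 90 more but only 45 remain, so it gets 45.
Total = 90×5 + 170×45 + 60×10 + 240×30 + 130×10 + 190×70 = 30500.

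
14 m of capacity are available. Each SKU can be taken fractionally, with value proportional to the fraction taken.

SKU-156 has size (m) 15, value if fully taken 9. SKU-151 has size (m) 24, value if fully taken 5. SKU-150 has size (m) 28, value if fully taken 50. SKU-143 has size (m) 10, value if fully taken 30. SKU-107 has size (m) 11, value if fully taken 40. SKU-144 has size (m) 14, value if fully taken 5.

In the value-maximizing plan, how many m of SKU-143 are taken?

Best value per unit of size first: SKU-107 40/11≈3.64, SKU-143 30/10≈3, SKU-150 50/28≈1.79, SKU-156 9/15≈0.6, SKU-144 5/14≈0.357, SKU-151 5/24≈0.208.
Take all of SKU-107 (11 m, value 40) — 3 m left.
Fill the last 3 m with part of SKU-143: 3/10 of it earns 9.

3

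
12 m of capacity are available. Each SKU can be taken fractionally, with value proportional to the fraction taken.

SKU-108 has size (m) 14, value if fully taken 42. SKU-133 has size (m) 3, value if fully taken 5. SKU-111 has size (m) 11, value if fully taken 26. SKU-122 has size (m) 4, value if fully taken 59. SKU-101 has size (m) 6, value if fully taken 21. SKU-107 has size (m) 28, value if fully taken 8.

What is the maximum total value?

86

Sort by value density: SKU-122 59/4≈14.8, SKU-101 21/6≈3.5, SKU-108 42/14≈3, SKU-111 26/11≈2.36, SKU-133 5/3≈1.67, SKU-107 8/28≈0.286.
SKU-122: take in full, 4 m for value 59 → 8 left.
SKU-101: take in full, 6 m for value 21 → 2 left.
Only 2 m remain; take 2/14 of SKU-108 for value 42×2/14 = 6.
Total value = 86.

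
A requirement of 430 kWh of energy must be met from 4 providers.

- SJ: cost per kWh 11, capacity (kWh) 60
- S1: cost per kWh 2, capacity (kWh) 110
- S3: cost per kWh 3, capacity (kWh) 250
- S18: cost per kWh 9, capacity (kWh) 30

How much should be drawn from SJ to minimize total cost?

Cheapest first:
S1 at 2: take all 110 kWh — 320 still needed.
S3 (3): use full 250 — 70 kWh to go.
Take 30 from S18 at 9 — need 40 more.
SJ (11): take the remaining 40 — done.

40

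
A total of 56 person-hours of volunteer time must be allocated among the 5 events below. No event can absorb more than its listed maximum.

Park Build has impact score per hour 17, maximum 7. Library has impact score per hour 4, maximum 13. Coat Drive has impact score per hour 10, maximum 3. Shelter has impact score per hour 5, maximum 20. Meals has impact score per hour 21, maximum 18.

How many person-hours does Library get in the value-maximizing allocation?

Rank by impact score per hour: Meals 21 > Park Build 17 > Coat Drive 10 > Shelter 5 > Library 4.
Give Meals 18 to hit its cap of 18 — 38 left.
Park Build takes 7 to reach its cap of 7 — 31 left.
Give Coat Drive 3 to hit its cap of 3 — 28 left.
Shelter: +20 to 20 (cap) — 8 left.
Library has room for 13 but only 8 remain, so it gets 8.

8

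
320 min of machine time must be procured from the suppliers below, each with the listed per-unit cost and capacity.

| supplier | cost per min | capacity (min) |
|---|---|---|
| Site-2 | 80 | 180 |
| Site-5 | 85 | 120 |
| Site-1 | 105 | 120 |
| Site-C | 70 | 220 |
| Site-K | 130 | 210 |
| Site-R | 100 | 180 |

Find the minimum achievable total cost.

23400

Use suppliers in increasing cost order.
Site-C (70): use full 220 ; 100 min to go.
Site-2 (80): take the remaining 100 ; done.
Site-5, Site-R, Site-1, Site-K: unused.
Cost = 220×70 + 100×80 = 23400.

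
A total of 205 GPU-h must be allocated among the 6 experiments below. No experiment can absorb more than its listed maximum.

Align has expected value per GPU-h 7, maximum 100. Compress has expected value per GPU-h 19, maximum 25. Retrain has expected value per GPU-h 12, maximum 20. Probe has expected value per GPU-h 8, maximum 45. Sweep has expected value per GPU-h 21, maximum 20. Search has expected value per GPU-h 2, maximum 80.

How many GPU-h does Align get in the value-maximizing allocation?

Order the experiments by expected value per GPU-h: Sweep 21 > Compress 19 > Retrain 12 > Probe 8 > Align 7 > Search 2.
Sweep takes 20 to reach its cap of 20 → 185 left.
Give Compress 25 to hit its cap of 25 → 160 left.
Retrain: +20 to 20 (cap) → 140 left.
Probe: +45 to 45 (cap) → 95 left.
Align has room for 100 but only 95 remain, so it gets 95.

95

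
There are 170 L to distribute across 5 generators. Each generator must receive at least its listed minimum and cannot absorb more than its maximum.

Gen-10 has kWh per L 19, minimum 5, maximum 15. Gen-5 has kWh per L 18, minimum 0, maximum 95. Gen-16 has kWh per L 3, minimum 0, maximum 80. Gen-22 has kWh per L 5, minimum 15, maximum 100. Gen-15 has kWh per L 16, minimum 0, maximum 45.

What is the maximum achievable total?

Meeting every minimum uses 5+0+0+15+0 = 20 L, leaving 150.
Highest kWh per L first: Gen-10 19 > Gen-5 18 > Gen-15 16 > Gen-22 5 > Gen-16 3.
Gen-10 takes 10 more to reach its cap of 15 ; 140 left.
Give Gen-5 95 more to hit its cap of 95 ; 45 left.
Gen-15 takes 45 more to reach its cap of 45 ; 0 left.
Total = 19×15 + 18×95 + 5×15 + 16×45 = 2790.

2790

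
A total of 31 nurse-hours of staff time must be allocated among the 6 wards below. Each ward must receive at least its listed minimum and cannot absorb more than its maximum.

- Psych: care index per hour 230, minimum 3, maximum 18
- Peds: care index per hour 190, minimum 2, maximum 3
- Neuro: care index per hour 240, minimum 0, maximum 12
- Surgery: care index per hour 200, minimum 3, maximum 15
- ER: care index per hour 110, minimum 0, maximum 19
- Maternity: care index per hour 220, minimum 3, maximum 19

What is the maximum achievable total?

7050

Meeting every minimum uses 3+2+0+3+0+3 = 11 nurse-hours, leaving 20.
Highest care index per hour first: Neuro 240 > Psych 230 > Maternity 220 > Surgery 200 > Peds 190 > ER 110.
Neuro takes 12 more to reach its cap of 12 ; 8 left.
Psych: +8 (room for 15) → 11. Pool exhausted.
Total = 230×11 + 190×2 + 240×12 + 200×3 + 220×3 = 7050.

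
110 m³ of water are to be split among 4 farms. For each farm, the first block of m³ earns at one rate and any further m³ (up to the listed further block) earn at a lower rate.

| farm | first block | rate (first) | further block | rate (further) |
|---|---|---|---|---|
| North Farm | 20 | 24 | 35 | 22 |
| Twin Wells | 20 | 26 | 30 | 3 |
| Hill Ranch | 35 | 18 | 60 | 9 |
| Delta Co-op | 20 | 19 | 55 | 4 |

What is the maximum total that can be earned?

2420

Order all 8 blocks by rate: Twin Wells/tier1 26 > North Farm/tier1 24 > North Farm/tier2 22 > Delta Co-op/tier1 19 > Hill Ranch/tier1 18 > Hill Ranch/tier2 9 > Delta Co-op/tier2 4 > Twin Wells/tier2 3.
Twin Wells/tier1 (26): +20 — 90 left.
North Farm/tier1 (24): +20 — 70 left.
North Farm/tier2 (22): +35 — 35 left.
Delta Co-op/tier1 (19): +20 — 15 left.
Hill Ranch/tier1: +15 of 35 at 18; pool empty.
Total = 26×20 + 24×20 + 22×35 + 19×20 + 18×15 = 2420.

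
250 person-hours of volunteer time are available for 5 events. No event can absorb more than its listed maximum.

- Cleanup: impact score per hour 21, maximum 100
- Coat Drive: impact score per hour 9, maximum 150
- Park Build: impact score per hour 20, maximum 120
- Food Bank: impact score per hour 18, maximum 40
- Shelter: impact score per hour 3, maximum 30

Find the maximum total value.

Highest impact score per hour first: Cleanup 21 > Park Build 20 > Food Bank 18 > Coat Drive 9 > Shelter 3.
Cleanup: +100 to 100 (cap) → 150 left.
Park Build: +120 to 120 (cap) → 30 left.
Food Bank has room for 40 but only 30 remain, so it gets 30.
Total = 21×100 + 20×120 + 18×30 = 5040.

5040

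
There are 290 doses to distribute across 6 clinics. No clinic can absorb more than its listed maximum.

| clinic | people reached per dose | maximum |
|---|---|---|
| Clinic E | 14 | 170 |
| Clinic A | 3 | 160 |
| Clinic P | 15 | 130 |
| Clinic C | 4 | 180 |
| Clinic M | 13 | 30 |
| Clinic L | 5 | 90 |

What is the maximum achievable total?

4190

Highest people reached per dose first: Clinic P 15 > Clinic E 14 > Clinic M 13 > Clinic L 5 > Clinic C 4 > Clinic A 3.
Give Clinic P 130 to hit its cap of 130 — 160 left.
Clinic E has room for 170 but only 160 remain, so it gets 160.
Total = 14×160 + 15×130 = 4190.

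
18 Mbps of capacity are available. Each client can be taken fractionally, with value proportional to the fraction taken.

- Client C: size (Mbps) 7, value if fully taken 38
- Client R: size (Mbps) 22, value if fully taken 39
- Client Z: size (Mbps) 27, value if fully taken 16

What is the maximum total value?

57.5

Sort by value density: Client C 38/7≈5.43, Client R 39/22≈1.77, Client Z 16/27≈0.593.
Client C: take in full, 7 Mbps for value 38 — 11 left.
Fill the last 11 Mbps with part of Client R: 11/22 of it earns 19.5.
Total value = 57.5.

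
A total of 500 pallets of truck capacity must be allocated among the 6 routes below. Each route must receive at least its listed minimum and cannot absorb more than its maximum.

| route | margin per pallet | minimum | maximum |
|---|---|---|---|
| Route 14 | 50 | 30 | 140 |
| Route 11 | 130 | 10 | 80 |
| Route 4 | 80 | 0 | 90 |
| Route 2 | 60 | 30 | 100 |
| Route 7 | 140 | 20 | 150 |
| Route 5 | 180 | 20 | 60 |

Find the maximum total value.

Meeting every minimum uses 30+10+0+30+20+20 = 110 pallets, leaving 390.
Order the routes by margin per pallet: Route 5 180 > Route 7 140 > Route 11 130 > Route 4 80 > Route 2 60 > Route 14 50.
Route 5 takes 40 more to reach its cap of 60 — 350 left.
Route 7 takes 130 more to reach its cap of 150 — 220 left.
Give Route 11 70 more to hit its cap of 80 — 150 left.
Give Route 4 90 more to hit its cap of 90 — 60 left.
Only 60 left; Route 2 takes them to reach 90.
Total = 50×30 + 130×80 + 80×90 + 60×90 + 140×150 + 180×60 = 56300.

56300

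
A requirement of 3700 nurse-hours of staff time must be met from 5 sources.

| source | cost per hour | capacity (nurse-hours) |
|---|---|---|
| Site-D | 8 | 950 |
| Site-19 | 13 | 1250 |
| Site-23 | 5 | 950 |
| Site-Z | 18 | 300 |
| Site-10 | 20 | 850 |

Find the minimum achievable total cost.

39000

Use sources in increasing cost order.
Take 950 from Site-23 at 5 → need 2750 more.
Take 950 from Site-D at 8 → need 1800 more.
Site-19 (13): use full 1250 → 550 nurse-hours to go.
Site-Z (18): use full 300 → 250 nurse-hours to go.
Take 250 from Site-10 at 20 to finish.
Cost = 950×5 + 950×8 + 1250×13 + 300×18 + 250×20 = 39000.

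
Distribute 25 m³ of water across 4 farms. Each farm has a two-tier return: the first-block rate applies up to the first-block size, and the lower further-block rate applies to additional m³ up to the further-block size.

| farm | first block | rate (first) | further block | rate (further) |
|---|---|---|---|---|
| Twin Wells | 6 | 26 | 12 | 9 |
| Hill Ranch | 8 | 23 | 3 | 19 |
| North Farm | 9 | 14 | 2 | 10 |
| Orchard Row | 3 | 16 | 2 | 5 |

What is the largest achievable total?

Rank every tier by rate: Twin Wells/tier1 26 > Hill Ranch/tier1 23 > Hill Ranch/tier2 19 > Orchard Row/tier1 16 > North Farm/tier1 14 > North Farm/tier2 10 > Twin Wells/tier2 9 > Orchard Row/tier2 5.
Twin Wells/tier1 (26): +6 ; 19 left.
Fill Hill Ranch tier1 block (8 at 23) ; 11 left.
Hill Ranch tier2 at 19: fill all 3 ; 8 left.
Orchard Row tier1 at 16: fill all 3 ; 5 left.
5 remain; put them into North Farm tier1 at 14.
Total = 26×6 + 23×8 + 19×3 + 16×3 + 14×5 = 515.

515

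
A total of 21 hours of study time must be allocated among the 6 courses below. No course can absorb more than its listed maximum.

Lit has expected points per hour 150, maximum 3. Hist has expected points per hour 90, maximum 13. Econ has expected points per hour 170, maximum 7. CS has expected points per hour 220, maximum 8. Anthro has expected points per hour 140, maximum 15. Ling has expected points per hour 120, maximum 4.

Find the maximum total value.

Highest expected points per hour first: CS 220 > Econ 170 > Lit 150 > Anthro 140 > Ling 120 > Hist 90.
CS: +8 to 8 (cap) — 13 left.
Econ: +7 to 7 (cap) — 6 left.
Give Lit 3 to hit its cap of 3 — 3 left.
Anthro: +3 (room for 15) → 3. Pool exhausted.
Total = 150×3 + 170×7 + 220×8 + 140×3 = 3820.

3820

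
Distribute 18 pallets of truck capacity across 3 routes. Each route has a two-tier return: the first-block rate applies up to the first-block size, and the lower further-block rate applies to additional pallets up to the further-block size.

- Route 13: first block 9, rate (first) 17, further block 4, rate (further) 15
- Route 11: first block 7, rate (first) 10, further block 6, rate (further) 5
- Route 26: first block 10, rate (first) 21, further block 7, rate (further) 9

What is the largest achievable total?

Rank every tier by rate: Route 26/tier1 21 > Route 13/tier1 17 > Route 13/tier2 15 > Route 11/tier1 10 > Route 26/tier2 9 > Route 11/tier2 5.
Fill Route 26 tier1 block (10 at 21) → 8 left.
Route 13/tier1: +8 of 9 at 17; pool empty.
Total = 21×10 + 17×8 = 346.

346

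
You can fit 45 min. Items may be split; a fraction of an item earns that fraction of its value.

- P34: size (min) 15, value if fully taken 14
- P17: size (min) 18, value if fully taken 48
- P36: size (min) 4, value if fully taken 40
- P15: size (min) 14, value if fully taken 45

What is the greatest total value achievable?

141.4

Sort by value density: P36 40/4≈10, P15 45/14≈3.21, P17 48/18≈2.67, P34 14/15≈0.933.
P36: take in full, 4 min for value 40 → 41 left.
Take all of P15 (14 min, value 45) → 27 min left.
P17: take in full, 18 min for value 48 → 9 left.
Fill the last 9 min with part of P34: 9/15 of it earns 8.4.
Total value = 141.4.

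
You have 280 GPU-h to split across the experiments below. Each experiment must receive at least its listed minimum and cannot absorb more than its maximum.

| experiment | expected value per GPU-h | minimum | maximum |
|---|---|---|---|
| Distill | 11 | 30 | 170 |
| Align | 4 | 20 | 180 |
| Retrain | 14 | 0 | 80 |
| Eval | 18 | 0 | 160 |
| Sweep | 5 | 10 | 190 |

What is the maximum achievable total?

Meeting every minimum uses 30+20+0+0+10 = 60 GPU-h, leaving 220.
Order the experiments by expected value per GPU-h: Eval 18 > Retrain 14 > Distill 11 > Sweep 5 > Align 4.
Eval takes 160 more to reach its cap of 160 — 60 left.
Retrain has room for 80 more but only 60 remain, so it gets 60.
Total = 11×30 + 4×20 + 14×60 + 18×160 + 5×10 = 4180.

4180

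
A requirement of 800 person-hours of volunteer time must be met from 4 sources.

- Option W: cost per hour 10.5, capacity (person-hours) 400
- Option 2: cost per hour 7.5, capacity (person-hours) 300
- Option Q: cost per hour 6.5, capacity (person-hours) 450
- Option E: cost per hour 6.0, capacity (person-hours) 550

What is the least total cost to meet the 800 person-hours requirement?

4925

Fill from the cheapest source first.
Option E at 6.0: take all 550 person-hours → 250 still needed.
Option Q at 6.5: take 250 of its 450 → requirement met.
Option 2, Option W: unused.
Cost = 550×6.0 + 250×6.5 = 4925.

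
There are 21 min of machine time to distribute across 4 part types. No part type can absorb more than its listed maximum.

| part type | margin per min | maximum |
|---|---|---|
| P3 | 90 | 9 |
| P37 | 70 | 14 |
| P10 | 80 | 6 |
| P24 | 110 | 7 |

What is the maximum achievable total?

Order the part types by margin per min: P24 110 > P3 90 > P10 80 > P37 70.
Give P24 7 to hit its cap of 7 ; 14 left.
Give P3 9 to hit its cap of 9 ; 5 left.
Only 5 left; P10 takes them to reach 5.
Total = 90×9 + 80×5 + 110×7 = 1980.

1980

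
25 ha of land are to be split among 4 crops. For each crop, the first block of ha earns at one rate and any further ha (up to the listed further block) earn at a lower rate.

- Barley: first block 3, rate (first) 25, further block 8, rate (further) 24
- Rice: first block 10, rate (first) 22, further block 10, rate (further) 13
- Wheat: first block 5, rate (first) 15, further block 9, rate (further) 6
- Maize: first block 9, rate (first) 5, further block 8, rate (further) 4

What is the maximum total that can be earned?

Rank every tier by rate: Barley/first 25 > Barley/second 24 > Rice/first 22 > Wheat/first 15 > Rice/second 13 > Wheat/second 6 > Maize/first 5 > Maize/second 4.
Barley first at 25: fill all 3 — 22 left.
Fill Barley second block (8 at 24) — 14 left.
Fill Rice first block (10 at 22) — 4 left.
Wheat/first: +4 of 5 at 15; pool empty.
Total = 25×3 + 24×8 + 22×10 + 15×4 = 547.

547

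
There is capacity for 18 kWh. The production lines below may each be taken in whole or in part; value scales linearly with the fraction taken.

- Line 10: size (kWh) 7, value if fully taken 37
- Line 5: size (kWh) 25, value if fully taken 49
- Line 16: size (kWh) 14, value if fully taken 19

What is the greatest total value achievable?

Rank by value-to-size ratio: Line 10 37/7≈5.29, Line 5 49/25≈1.96, Line 16 19/14≈1.36.
Take all of Line 10 (7 kWh, value 37) — 11 kWh left.
11 kWh left: a 11/25 share of Line 5 gives 49×11/25 = 21.56.
Total value = 58.56.

58.56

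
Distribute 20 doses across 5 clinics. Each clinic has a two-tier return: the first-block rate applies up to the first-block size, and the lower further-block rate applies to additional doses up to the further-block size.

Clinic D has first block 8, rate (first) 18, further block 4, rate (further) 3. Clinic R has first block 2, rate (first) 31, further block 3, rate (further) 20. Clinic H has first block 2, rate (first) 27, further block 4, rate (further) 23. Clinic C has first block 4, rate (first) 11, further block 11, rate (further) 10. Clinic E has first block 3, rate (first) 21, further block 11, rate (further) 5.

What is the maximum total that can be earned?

439

Treat each block as its own option and order by rate: Clinic R/first 31 > Clinic H/first 27 > Clinic H/second 23 > Clinic E/first 21 > Clinic R/second 20 > Clinic D/first 18 > Clinic C/first 11 > Clinic C/second 10 > Clinic E/second 5 > Clinic D/second 3.
Clinic R/first (31): +2 ; 18 left.
Clinic H first at 27: fill all 2 ; 16 left.
Fill Clinic H second block (4 at 23) ; 12 left.
Fill Clinic E first block (3 at 21) ; 9 left.
Clinic R second at 20: fill all 3 ; 6 left.
Clinic D first at 18: only 6 left, fill 6.
Total = 31×2 + 27×2 + 23×4 + 21×3 + 20×3 + 18×6 = 439.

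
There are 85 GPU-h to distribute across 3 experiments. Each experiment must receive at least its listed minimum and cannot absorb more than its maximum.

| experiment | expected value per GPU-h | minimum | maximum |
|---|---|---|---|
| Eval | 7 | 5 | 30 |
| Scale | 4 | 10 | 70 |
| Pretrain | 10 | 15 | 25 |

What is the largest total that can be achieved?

580

Meeting every minimum uses 5+10+15 = 30 GPU-h, leaving 55.
Order the experiments by expected value per GPU-h: Pretrain 10 > Eval 7 > Scale 4.
Pretrain: +10 to 25 (cap) — 45 left.
Eval takes 25 more to reach its cap of 30 — 20 left.
Only 20 left; Scale takes them to reach 30.
Total = 7×30 + 4×30 + 10×25 = 580.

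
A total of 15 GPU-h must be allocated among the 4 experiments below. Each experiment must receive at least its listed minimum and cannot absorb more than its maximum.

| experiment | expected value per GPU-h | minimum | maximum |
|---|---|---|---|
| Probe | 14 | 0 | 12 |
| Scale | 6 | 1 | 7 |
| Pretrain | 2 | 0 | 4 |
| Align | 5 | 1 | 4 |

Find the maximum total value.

Meeting every minimum uses 0+1+0+1 = 2 GPU-h, leaving 13.
Order the experiments by expected value per GPU-h: Probe 14 > Scale 6 > Align 5 > Pretrain 2.
Probe: +12 to 12 (cap) → 1 left.
Only 1 left; Scale takes them to reach 2.
Total = 14×12 + 6×2 + 5×1 = 185.

185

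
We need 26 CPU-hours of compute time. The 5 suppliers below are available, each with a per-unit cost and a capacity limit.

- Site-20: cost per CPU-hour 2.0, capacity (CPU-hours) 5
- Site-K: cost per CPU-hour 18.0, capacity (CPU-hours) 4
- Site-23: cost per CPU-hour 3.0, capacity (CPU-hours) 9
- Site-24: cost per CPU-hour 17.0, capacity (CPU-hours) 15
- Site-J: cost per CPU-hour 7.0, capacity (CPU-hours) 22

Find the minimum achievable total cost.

Use suppliers in increasing cost order.
Site-20 at 2.0: take all 5 CPU-hours — 21 still needed.
Site-23 at 3.0: take all 9 CPU-hours — 12 still needed.
Site-J at 7.0: take 12 of its 22 — requirement met.
Site-24, Site-K: unused.
Cost = 5×2.0 + 9×3.0 + 12×7.0 = 121.

121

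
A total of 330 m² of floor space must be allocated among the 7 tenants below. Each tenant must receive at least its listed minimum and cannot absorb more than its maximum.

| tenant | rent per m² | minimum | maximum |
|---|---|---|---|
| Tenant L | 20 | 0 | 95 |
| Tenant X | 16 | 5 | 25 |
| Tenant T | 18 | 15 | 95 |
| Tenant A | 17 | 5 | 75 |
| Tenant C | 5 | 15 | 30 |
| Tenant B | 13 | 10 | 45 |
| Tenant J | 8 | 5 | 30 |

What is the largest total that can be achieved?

5660

Meeting every minimum uses 0+5+15+5+15+10+5 = 55 m², leaving 275.
Highest rent per m² first: Tenant L 20 > Tenant T 18 > Tenant A 17 > Tenant X 16 > Tenant B 13 > Tenant J 8 > Tenant C 5.
Give Tenant L 95 more to hit its cap of 95 — 180 left.
Give Tenant T 80 more to hit its cap of 95 — 100 left.
Tenant A: +70 to 75 (cap) — 30 left.
Tenant X: +20 to 25 (cap) — 10 left.
Only 10 left; Tenant B takes them to reach 20.
Total = 20×95 + 16×25 + 18×95 + 17×75 + 5×15 + 13×20 + 8×5 = 5660.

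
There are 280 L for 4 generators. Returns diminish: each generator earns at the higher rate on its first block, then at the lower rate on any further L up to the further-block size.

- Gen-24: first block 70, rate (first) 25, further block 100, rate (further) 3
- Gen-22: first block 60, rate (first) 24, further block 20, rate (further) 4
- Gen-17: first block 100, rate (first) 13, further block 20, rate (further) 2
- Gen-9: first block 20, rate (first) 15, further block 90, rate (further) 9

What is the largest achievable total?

5060

Rank every tier by rate: Gen-24/first 25 > Gen-22/first 24 > Gen-9/first 15 > Gen-17/first 13 > Gen-9/second 9 > Gen-22/second 4 > Gen-24/second 3 > Gen-17/second 2.
Fill Gen-24 first block (70 at 25) — 210 left.
Gen-22 first at 24: fill all 60 — 150 left.
Gen-9 first at 15: fill all 20 — 130 left.
Fill Gen-17 first block (100 at 13) — 30 left.
Gen-9/second: +30 of 90 at 9; pool empty.
Total = 25×70 + 24×60 + 15×20 + 13×100 + 9×30 = 5060.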